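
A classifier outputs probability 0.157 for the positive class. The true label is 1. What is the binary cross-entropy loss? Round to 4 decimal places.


For y=1: Loss = -log(p)
= -log(0.157)
= -(-1.8515)
= 1.8515

1.8515


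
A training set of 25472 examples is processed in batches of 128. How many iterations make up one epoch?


Iterations per epoch = dataset_size / batch_size
= 25472 / 128
= 199

199


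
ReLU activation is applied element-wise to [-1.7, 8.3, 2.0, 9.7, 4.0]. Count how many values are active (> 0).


ReLU(x) = max(0, x) for each element:
ReLU(-1.7) = 0
ReLU(8.3) = 8.3
ReLU(2.0) = 2.0
ReLU(9.7) = 9.7
ReLU(4.0) = 4.0
Active neurons (>0): 4

4


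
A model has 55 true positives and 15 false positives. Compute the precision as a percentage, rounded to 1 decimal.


Precision = TP / (TP + FP) * 100
= 55 / (55 + 15)
= 55 / 70
= 0.7857
= 78.6%

78.6


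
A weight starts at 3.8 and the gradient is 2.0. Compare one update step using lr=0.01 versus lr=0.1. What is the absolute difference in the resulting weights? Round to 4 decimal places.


With lr=0.01: w_new = 3.8 - 0.01 * 2.0 = 3.78
With lr=0.1: w_new = 3.8 - 0.1 * 2.0 = 3.6
Absolute difference = |3.78 - 3.6|
= 0.1800

0.1800


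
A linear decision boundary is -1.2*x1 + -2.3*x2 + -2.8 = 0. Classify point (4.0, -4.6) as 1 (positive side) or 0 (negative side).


Compute -1.2 * 4.0 + -2.3 * -4.6 + -2.8
= -4.8 + 10.58 + -2.8
= 2.98
Since 2.98 >= 0, the point is on the positive side.

1


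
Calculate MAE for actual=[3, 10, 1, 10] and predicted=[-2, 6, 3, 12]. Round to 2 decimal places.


Absolute errors: [5, 4, 2, 2]
Sum of absolute errors = 13
MAE = 13 / 4 = 3.25

3.25


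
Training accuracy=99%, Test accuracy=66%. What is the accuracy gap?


Gap = train_accuracy - test_accuracy
= 99 - 66
= 33%
This large gap strongly indicates overfitting.

33


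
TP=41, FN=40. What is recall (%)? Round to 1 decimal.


Recall = TP / (TP + FN) * 100
= 41 / (41 + 40)
= 41 / 81
= 0.5062
= 50.6%

50.6


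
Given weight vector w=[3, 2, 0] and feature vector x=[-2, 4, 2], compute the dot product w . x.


Element-wise products:
3 * -2 = -6
2 * 4 = 8
0 * 2 = 0
Sum = -6 + 8 + 0
= 2

2


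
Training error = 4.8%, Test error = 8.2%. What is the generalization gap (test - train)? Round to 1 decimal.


Generalization gap = test_error - train_error
= 8.2 - 4.8
= 3.4%
A moderate gap.

3.4


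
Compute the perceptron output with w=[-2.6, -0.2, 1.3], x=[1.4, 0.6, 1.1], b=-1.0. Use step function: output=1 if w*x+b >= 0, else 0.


z = w . x + b
= -2.6*1.4 + -0.2*0.6 + 1.3*1.1 + -1.0
= -3.64 + -0.12 + 1.43 + -1.0
= -2.33 + -1.0
= -3.33
Since z = -3.33 < 0, output = 0

0


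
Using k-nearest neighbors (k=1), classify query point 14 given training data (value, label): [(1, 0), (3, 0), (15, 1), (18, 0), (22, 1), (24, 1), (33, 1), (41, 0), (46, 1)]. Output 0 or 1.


Distances from query 14:
Point 15 (class 1): distance = 1
K=1 nearest neighbors: classes = [1]
Votes for class 1: 1 / 1
Majority vote => class 1

1


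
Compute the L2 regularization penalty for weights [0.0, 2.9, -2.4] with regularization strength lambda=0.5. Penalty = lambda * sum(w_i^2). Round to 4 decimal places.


Squaring each weight:
0.0^2 = 0.0
2.9^2 = 8.41
(-2.4)^2 = 5.76
Sum of squares = 14.17
Penalty = 0.5 * 14.17 = 7.0850

7.0850


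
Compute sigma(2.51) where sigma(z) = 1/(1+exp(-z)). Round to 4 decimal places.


sigmoid(z) = 1 / (1 + exp(-z))
exp(-(2.51)) = exp(-2.51) = 0.0813
1 + 0.0813 = 1.0813
1 / 1.0813 = 0.9248

0.9248


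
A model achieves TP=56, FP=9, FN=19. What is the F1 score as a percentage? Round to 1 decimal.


Precision = TP / (TP + FP) = 56 / 65 = 0.8615
Recall = TP / (TP + FN) = 56 / 75 = 0.7467
F1 = 2 * P * R / (P + R)
= 2 * 0.8615 * 0.7467 / (0.8615 + 0.7467)
= 1.2866 / 1.6082
= 0.8
As percentage: 80.0%

80.0


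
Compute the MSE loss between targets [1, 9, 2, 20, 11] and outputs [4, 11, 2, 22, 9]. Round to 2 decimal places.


Differences: [-3, -2, 0, -2, 2]
Squared errors: [9, 4, 0, 4, 4]
Sum of squared errors = 21
MSE = 21 / 5 = 4.20

4.20


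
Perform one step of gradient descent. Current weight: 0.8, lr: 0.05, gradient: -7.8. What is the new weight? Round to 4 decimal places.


w_new = w_old - lr * gradient
= 0.8 - 0.05 * -7.8
= 0.8 - (-0.39)
= 1.1900

1.1900


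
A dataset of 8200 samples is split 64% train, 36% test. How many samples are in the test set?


Train samples = 8200 * 64% = 5248
Test samples = 8200 - 5248
= 2952

2952


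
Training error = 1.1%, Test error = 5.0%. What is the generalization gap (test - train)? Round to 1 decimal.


Generalization gap = test_error - train_error
= 5.0 - 1.1
= 3.9%
A moderate gap.

3.9


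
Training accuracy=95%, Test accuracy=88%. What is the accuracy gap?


Gap = train_accuracy - test_accuracy
= 95 - 88
= 7%
This moderate gap may indicate mild overfitting.

7


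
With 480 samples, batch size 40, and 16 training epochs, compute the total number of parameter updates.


Iterations per epoch = 480 / 40 = 12
Total updates = iterations_per_epoch * epochs
= 12 * 16
= 192

192


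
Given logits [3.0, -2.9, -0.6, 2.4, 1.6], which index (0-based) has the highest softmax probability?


Softmax is a monotonic transformation, so it preserves the argmax.
We need to find the index of the maximum logit.
Index 0: 3.0
Index 1: -2.9
Index 2: -0.6
Index 3: 2.4
Index 4: 1.6
Maximum logit = 3.0 at index 0

0


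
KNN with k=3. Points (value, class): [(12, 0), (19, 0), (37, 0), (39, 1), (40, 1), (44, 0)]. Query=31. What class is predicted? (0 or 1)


Distances from query 31:
Point 37 (class 0): distance = 6
Point 39 (class 1): distance = 8
Point 40 (class 1): distance = 9
K=3 nearest neighbors: classes = [0, 1, 1]
Votes for class 1: 2 / 3
Majority vote => class 1

1


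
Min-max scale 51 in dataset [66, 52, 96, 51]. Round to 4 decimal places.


Min = 51, Max = 96
Range = 96 - 51 = 45
Scaled = (x - min) / (max - min)
= (51 - 51) / 45
= 0 / 45
= 0.0000

0.0000


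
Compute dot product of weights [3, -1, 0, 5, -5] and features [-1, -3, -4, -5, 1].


Element-wise products:
3 * -1 = -3
-1 * -3 = 3
0 * -4 = 0
5 * -5 = -25
-5 * 1 = -5
Sum = -3 + 3 + 0 + -25 + -5
= -30

-30


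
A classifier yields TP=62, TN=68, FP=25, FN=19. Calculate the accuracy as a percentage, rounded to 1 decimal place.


Accuracy = (TP + TN) / (TP + TN + FP + FN) * 100
= (62 + 68) / (62 + 68 + 25 + 19)
= 130 / 174
= 0.7471
= 74.7%

74.7


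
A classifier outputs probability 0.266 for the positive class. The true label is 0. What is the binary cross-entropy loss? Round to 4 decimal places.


For y=0: Loss = -log(1-p)
= -log(1 - 0.266)
= -log(0.734)
= -(-0.3092)
= 0.3092

0.3092


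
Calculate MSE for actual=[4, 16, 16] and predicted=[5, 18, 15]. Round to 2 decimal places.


Differences: [-1, -2, 1]
Squared errors: [1, 4, 1]
Sum of squared errors = 6
MSE = 6 / 3 = 2.00

2.00


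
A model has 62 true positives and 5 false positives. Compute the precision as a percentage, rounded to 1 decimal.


Precision = TP / (TP + FP) * 100
= 62 / (62 + 5)
= 62 / 67
= 0.9254
= 92.5%

92.5


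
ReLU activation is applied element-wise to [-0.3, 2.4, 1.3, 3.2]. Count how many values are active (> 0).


ReLU(x) = max(0, x) for each element:
ReLU(-0.3) = 0
ReLU(2.4) = 2.4
ReLU(1.3) = 1.3
ReLU(3.2) = 3.2
Active neurons (>0): 3

3


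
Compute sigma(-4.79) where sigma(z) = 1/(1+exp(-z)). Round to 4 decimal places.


sigmoid(z) = 1 / (1 + exp(-z))
exp(-(-4.79)) = exp(4.79) = 120.3014
1 + 120.3014 = 121.3014
1 / 121.3014 = 0.0082

0.0082


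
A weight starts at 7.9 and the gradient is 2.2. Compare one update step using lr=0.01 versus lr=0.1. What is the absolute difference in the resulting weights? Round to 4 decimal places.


With lr=0.01: w_new = 7.9 - 0.01 * 2.2 = 7.878
With lr=0.1: w_new = 7.9 - 0.1 * 2.2 = 7.68
Absolute difference = |7.878 - 7.68|
= 0.1980

0.1980


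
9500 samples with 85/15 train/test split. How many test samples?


Train samples = 9500 * 85% = 8075
Test samples = 9500 - 8075
= 1425

1425


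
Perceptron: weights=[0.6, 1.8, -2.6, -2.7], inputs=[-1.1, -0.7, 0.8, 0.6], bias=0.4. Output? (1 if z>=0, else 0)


z = w . x + b
= 0.6*-1.1 + 1.8*-0.7 + -2.6*0.8 + -2.7*0.6 + 0.4
= -0.66 + -1.26 + -2.08 + -1.62 + 0.4
= -5.62 + 0.4
= -5.22
Since z = -5.22 < 0, output = 0

0


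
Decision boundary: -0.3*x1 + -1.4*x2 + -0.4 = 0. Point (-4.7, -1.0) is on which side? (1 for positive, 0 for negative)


Compute -0.3 * -4.7 + -1.4 * -1.0 + -0.4
= 1.41 + 1.4 + -0.4
= 2.41
Since 2.41 >= 0, the point is on the positive side.

1


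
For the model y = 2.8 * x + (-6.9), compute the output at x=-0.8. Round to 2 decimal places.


y = 2.8 * -0.8 + (-6.9)
= -2.24 + (-6.9)
= -9.14

-9.14


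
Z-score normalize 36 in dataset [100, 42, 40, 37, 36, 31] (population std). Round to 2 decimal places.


Mean = (100 + 42 + 40 + 37 + 36 + 31) / 6 = 47.6667
Variance = sum((x_i - mean)^2) / n = 559.5556
Std = sqrt(559.5556) = 23.6549
Z = (x - mean) / std
= (36 - 47.6667) / 23.6549
= -11.6667 / 23.6549
= -0.49

-0.49


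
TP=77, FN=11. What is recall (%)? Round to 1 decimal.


Recall = TP / (TP + FN) * 100
= 77 / (77 + 11)
= 77 / 88
= 0.875
= 87.5%

87.5


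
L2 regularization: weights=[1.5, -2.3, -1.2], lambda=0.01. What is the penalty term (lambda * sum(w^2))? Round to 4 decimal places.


Squaring each weight:
1.5^2 = 2.25
(-2.3)^2 = 5.29
(-1.2)^2 = 1.44
Sum of squares = 8.98
Penalty = 0.01 * 8.98 = 0.0898

0.0898


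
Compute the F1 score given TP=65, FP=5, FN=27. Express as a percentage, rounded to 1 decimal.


Precision = TP / (TP + FP) = 65 / 70 = 0.9286
Recall = TP / (TP + FN) = 65 / 92 = 0.7065
F1 = 2 * P * R / (P + R)
= 2 * 0.9286 * 0.7065 / (0.9286 + 0.7065)
= 1.3121 / 1.6351
= 0.8025
As percentage: 80.2%

80.2


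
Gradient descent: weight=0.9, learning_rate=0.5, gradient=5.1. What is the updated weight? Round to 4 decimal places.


w_new = w_old - lr * gradient
= 0.9 - 0.5 * 5.1
= 0.9 - (2.55)
= -1.6500

-1.6500


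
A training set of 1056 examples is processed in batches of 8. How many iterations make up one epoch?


Iterations per epoch = dataset_size / batch_size
= 1056 / 8
= 132

132


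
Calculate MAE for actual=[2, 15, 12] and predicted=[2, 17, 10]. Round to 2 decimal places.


Absolute errors: [0, 2, 2]
Sum of absolute errors = 4
MAE = 4 / 3 = 1.33

1.33


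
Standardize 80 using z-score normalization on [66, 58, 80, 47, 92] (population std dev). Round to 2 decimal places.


Mean = (66 + 58 + 80 + 47 + 92) / 5 = 68.6
Variance = sum((x_i - mean)^2) / n = 252.64
Std = sqrt(252.64) = 15.8947
Z = (x - mean) / std
= (80 - 68.6) / 15.8947
= 11.4 / 15.8947
= 0.72

0.72


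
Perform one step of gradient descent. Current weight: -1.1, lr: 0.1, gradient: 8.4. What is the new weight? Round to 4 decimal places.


w_new = w_old - lr * gradient
= -1.1 - 0.1 * 8.4
= -1.1 - (0.84)
= -1.9400

-1.9400


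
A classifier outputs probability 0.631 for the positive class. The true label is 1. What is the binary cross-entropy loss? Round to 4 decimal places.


For y=1: Loss = -log(p)
= -log(0.631)
= -(-0.4604)
= 0.4604

0.4604


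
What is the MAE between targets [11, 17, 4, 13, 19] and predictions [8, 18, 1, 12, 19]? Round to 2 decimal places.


Absolute errors: [3, 1, 3, 1, 0]
Sum of absolute errors = 8
MAE = 8 / 5 = 1.60

1.60


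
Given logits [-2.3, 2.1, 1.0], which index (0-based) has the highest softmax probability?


Softmax is a monotonic transformation, so it preserves the argmax.
We need to find the index of the maximum logit.
Index 0: -2.3
Index 1: 2.1
Index 2: 1.0
Maximum logit = 2.1 at index 1

1


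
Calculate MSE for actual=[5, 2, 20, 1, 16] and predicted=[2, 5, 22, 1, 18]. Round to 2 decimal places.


Differences: [3, -3, -2, 0, -2]
Squared errors: [9, 9, 4, 0, 4]
Sum of squared errors = 26
MSE = 26 / 5 = 5.20

5.20


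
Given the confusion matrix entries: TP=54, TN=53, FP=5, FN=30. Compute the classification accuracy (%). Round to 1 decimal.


Accuracy = (TP + TN) / (TP + TN + FP + FN) * 100
= (54 + 53) / (54 + 53 + 5 + 30)
= 107 / 142
= 0.7535
= 75.4%

75.4


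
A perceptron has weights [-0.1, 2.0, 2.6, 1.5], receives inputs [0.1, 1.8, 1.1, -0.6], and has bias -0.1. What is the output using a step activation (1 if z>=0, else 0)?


z = w . x + b
= -0.1*0.1 + 2.0*1.8 + 2.6*1.1 + 1.5*-0.6 + -0.1
= -0.01 + 3.6 + 2.86 + -0.9 + -0.1
= 5.55 + -0.1
= 5.45
Since z = 5.45 >= 0, output = 1

1


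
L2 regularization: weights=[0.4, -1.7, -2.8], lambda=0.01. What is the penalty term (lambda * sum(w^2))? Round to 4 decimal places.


Squaring each weight:
0.4^2 = 0.16
(-1.7)^2 = 2.89
(-2.8)^2 = 7.84
Sum of squares = 10.89
Penalty = 0.01 * 10.89 = 0.1089

0.1089


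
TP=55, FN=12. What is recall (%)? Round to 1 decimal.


Recall = TP / (TP + FN) * 100
= 55 / (55 + 12)
= 55 / 67
= 0.8209
= 82.1%

82.1


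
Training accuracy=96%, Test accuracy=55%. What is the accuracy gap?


Gap = train_accuracy - test_accuracy
= 96 - 55
= 41%
This large gap strongly indicates overfitting.

41


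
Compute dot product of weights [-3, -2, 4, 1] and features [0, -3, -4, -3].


Element-wise products:
-3 * 0 = 0
-2 * -3 = 6
4 * -4 = -16
1 * -3 = -3
Sum = 0 + 6 + -16 + -3
= -13

-13


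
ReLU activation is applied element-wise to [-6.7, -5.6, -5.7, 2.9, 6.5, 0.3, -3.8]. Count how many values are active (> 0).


ReLU(x) = max(0, x) for each element:
ReLU(-6.7) = 0
ReLU(-5.6) = 0
ReLU(-5.7) = 0
ReLU(2.9) = 2.9
ReLU(6.5) = 6.5
ReLU(0.3) = 0.3
ReLU(-3.8) = 0
Active neurons (>0): 3

3


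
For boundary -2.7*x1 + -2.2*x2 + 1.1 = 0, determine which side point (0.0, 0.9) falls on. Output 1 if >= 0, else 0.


Compute -2.7 * 0.0 + -2.2 * 0.9 + 1.1
= -0.0 + -1.98 + 1.1
= -0.88
Since -0.88 < 0, the point is on the negative side.

0


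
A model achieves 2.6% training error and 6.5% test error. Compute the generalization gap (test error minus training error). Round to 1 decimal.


Generalization gap = test_error - train_error
= 6.5 - 2.6
= 3.9%
A moderate gap.

3.9


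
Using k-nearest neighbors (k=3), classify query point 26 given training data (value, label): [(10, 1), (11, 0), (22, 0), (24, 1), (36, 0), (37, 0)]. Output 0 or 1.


Distances from query 26:
Point 24 (class 1): distance = 2
Point 22 (class 0): distance = 4
Point 36 (class 0): distance = 10
K=3 nearest neighbors: classes = [1, 0, 0]
Votes for class 1: 1 / 3
Majority vote => class 0

0


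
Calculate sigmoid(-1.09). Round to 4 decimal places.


sigmoid(z) = 1 / (1 + exp(-z))
exp(-(-1.09)) = exp(1.09) = 2.9743
1 + 2.9743 = 3.9743
1 / 3.9743 = 0.2516

0.2516


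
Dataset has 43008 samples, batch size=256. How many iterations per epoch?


Iterations per epoch = dataset_size / batch_size
= 43008 / 256
= 168

168


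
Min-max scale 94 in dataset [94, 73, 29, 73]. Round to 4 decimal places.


Min = 29, Max = 94
Range = 94 - 29 = 65
Scaled = (x - min) / (max - min)
= (94 - 29) / 65
= 65 / 65
= 1.0000

1.0000


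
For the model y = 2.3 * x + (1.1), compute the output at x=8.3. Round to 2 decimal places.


y = 2.3 * 8.3 + (1.1)
= 19.09 + (1.1)
= 20.19

20.19


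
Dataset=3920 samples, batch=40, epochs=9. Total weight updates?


Iterations per epoch = 3920 / 40 = 98
Total updates = iterations_per_epoch * epochs
= 98 * 9
= 882

882


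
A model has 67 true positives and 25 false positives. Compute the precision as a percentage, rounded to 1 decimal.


Precision = TP / (TP + FP) * 100
= 67 / (67 + 25)
= 67 / 92
= 0.7283
= 72.8%

72.8


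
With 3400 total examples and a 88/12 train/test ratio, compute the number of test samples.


Train samples = 3400 * 88% = 2992
Test samples = 3400 - 2992
= 408

408


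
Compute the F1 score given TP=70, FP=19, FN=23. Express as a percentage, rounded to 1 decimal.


Precision = TP / (TP + FP) = 70 / 89 = 0.7865
Recall = TP / (TP + FN) = 70 / 93 = 0.7527
F1 = 2 * P * R / (P + R)
= 2 * 0.7865 * 0.7527 / (0.7865 + 0.7527)
= 1.184 / 1.5392
= 0.7692
As percentage: 76.9%

76.9


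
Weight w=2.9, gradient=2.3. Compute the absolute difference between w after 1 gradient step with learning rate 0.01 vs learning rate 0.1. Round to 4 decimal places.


With lr=0.01: w_new = 2.9 - 0.01 * 2.3 = 2.877
With lr=0.1: w_new = 2.9 - 0.1 * 2.3 = 2.67
Absolute difference = |2.877 - 2.67|
= 0.2070

0.2070


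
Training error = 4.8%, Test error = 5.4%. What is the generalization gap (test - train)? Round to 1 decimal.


Generalization gap = test_error - train_error
= 5.4 - 4.8
= 0.6%
A small gap suggests good generalization.

0.6


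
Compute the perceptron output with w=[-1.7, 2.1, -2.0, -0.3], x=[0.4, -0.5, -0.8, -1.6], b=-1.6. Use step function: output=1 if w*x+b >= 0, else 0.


z = w . x + b
= -1.7*0.4 + 2.1*-0.5 + -2.0*-0.8 + -0.3*-1.6 + -1.6
= -0.68 + -1.05 + 1.6 + 0.48 + -1.6
= 0.35 + -1.6
= -1.25
Since z = -1.25 < 0, output = 0

0


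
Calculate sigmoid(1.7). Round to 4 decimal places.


sigmoid(z) = 1 / (1 + exp(-z))
exp(-(1.7)) = exp(-1.7) = 0.1827
1 + 0.1827 = 1.1827
1 / 1.1827 = 0.8455

0.8455


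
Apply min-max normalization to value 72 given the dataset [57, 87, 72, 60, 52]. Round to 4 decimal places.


Min = 52, Max = 87
Range = 87 - 52 = 35
Scaled = (x - min) / (max - min)
= (72 - 52) / 35
= 20 / 35
= 0.5714

0.5714


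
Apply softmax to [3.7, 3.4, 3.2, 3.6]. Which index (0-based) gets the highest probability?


Softmax is a monotonic transformation, so it preserves the argmax.
We need to find the index of the maximum logit.
Index 0: 3.7
Index 1: 3.4
Index 2: 3.2
Index 3: 3.6
Maximum logit = 3.7 at index 0

0


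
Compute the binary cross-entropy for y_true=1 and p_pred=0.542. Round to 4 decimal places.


For y=1: Loss = -log(p)
= -log(0.542)
= -(-0.6125)
= 0.6125

0.6125


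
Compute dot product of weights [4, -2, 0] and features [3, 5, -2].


Element-wise products:
4 * 3 = 12
-2 * 5 = -10
0 * -2 = 0
Sum = 12 + -10 + 0
= 2

2


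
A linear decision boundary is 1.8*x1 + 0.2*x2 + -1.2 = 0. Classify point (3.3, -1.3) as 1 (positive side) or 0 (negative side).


Compute 1.8 * 3.3 + 0.2 * -1.3 + -1.2
= 5.94 + -0.26 + -1.2
= 4.48
Since 4.48 >= 0, the point is on the positive side.

1


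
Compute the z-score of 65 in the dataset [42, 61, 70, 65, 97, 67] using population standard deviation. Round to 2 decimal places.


Mean = (42 + 61 + 70 + 65 + 97 + 67) / 6 = 67.0
Variance = sum((x_i - mean)^2) / n = 262.3333
Std = sqrt(262.3333) = 16.1967
Z = (x - mean) / std
= (65 - 67.0) / 16.1967
= -2.0 / 16.1967
= -0.12

-0.12


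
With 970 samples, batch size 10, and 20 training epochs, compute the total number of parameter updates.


Iterations per epoch = 970 / 10 = 97
Total updates = iterations_per_epoch * epochs
= 97 * 20
= 1940

1940


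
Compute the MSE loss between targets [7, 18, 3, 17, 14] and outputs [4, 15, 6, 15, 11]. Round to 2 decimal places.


Differences: [3, 3, -3, 2, 3]
Squared errors: [9, 9, 9, 4, 9]
Sum of squared errors = 40
MSE = 40 / 5 = 8.00

8.00


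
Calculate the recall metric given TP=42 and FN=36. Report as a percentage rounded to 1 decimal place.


Recall = TP / (TP + FN) * 100
= 42 / (42 + 36)
= 42 / 78
= 0.5385
= 53.8%

53.8


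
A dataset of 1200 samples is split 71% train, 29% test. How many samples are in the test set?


Train samples = 1200 * 71% = 852
Test samples = 1200 - 852
= 348

348


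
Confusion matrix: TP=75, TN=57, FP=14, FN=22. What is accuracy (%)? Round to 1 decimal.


Accuracy = (TP + TN) / (TP + TN + FP + FN) * 100
= (75 + 57) / (75 + 57 + 14 + 22)
= 132 / 168
= 0.7857
= 78.6%

78.6


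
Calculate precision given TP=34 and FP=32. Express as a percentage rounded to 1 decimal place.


Precision = TP / (TP + FP) * 100
= 34 / (34 + 32)
= 34 / 66
= 0.5152
= 51.5%

51.5


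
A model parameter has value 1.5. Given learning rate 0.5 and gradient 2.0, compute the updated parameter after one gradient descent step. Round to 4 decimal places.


w_new = w_old - lr * gradient
= 1.5 - 0.5 * 2.0
= 1.5 - (1.0)
= 0.5000

0.5000


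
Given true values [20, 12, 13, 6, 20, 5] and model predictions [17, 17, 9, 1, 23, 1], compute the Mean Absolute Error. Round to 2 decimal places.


Absolute errors: [3, 5, 4, 5, 3, 4]
Sum of absolute errors = 24
MAE = 24 / 6 = 4.00

4.00


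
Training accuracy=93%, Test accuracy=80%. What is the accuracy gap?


Gap = train_accuracy - test_accuracy
= 93 - 80
= 13%
This gap suggests the model is overfitting.

13


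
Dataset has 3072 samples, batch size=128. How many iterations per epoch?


Iterations per epoch = dataset_size / batch_size
= 3072 / 128
= 24

24


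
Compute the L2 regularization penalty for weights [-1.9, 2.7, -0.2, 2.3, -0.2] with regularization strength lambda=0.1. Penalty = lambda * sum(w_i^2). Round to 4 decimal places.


Squaring each weight:
(-1.9)^2 = 3.61
2.7^2 = 7.29
(-0.2)^2 = 0.04
2.3^2 = 5.29
(-0.2)^2 = 0.04
Sum of squares = 16.27
Penalty = 0.1 * 16.27 = 1.6270

1.6270


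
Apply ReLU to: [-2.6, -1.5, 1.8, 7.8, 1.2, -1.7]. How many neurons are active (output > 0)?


ReLU(x) = max(0, x) for each element:
ReLU(-2.6) = 0
ReLU(-1.5) = 0
ReLU(1.8) = 1.8
ReLU(7.8) = 7.8
ReLU(1.2) = 1.2
ReLU(-1.7) = 0
Active neurons (>0): 3

3


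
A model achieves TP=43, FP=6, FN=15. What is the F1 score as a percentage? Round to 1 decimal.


Precision = TP / (TP + FP) = 43 / 49 = 0.8776
Recall = TP / (TP + FN) = 43 / 58 = 0.7414
F1 = 2 * P * R / (P + R)
= 2 * 0.8776 * 0.7414 / (0.8776 + 0.7414)
= 1.3012 / 1.6189
= 0.8037
As percentage: 80.4%

80.4


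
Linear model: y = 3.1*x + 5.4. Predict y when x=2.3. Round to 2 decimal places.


y = 3.1 * 2.3 + (5.4)
= 7.13 + (5.4)
= 12.53

12.53


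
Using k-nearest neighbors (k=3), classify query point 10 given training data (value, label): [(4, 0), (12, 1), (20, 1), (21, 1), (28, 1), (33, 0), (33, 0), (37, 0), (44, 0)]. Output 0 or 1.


Distances from query 10:
Point 12 (class 1): distance = 2
Point 4 (class 0): distance = 6
Point 20 (class 1): distance = 10
K=3 nearest neighbors: classes = [1, 0, 1]
Votes for class 1: 2 / 3
Majority vote => class 1

1


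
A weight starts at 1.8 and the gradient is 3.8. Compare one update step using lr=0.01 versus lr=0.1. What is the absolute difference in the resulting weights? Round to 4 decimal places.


With lr=0.01: w_new = 1.8 - 0.01 * 3.8 = 1.762
With lr=0.1: w_new = 1.8 - 0.1 * 3.8 = 1.42
Absolute difference = |1.762 - 1.42|
= 0.3420

0.3420


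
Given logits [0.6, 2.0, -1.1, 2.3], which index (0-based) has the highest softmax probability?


Softmax is a monotonic transformation, so it preserves the argmax.
We need to find the index of the maximum logit.
Index 0: 0.6
Index 1: 2.0
Index 2: -1.1
Index 3: 2.3
Maximum logit = 2.3 at index 3

3


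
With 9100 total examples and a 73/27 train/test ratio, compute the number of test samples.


Train samples = 9100 * 73% = 6643
Test samples = 9100 - 6643
= 2457

2457


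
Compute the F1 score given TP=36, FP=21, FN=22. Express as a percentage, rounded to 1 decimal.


Precision = TP / (TP + FP) = 36 / 57 = 0.6316
Recall = TP / (TP + FN) = 36 / 58 = 0.6207
F1 = 2 * P * R / (P + R)
= 2 * 0.6316 * 0.6207 / (0.6316 + 0.6207)
= 0.784 / 1.2523
= 0.6261
As percentage: 62.6%

62.6


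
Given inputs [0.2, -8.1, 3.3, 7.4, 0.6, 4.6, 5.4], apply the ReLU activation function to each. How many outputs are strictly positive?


ReLU(x) = max(0, x) for each element:
ReLU(0.2) = 0.2
ReLU(-8.1) = 0
ReLU(3.3) = 3.3
ReLU(7.4) = 7.4
ReLU(0.6) = 0.6
ReLU(4.6) = 4.6
ReLU(5.4) = 5.4
Active neurons (>0): 6

6


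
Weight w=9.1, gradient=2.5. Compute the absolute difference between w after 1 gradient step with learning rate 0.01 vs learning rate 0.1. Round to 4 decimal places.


With lr=0.01: w_new = 9.1 - 0.01 * 2.5 = 9.075
With lr=0.1: w_new = 9.1 - 0.1 * 2.5 = 8.85
Absolute difference = |9.075 - 8.85|
= 0.2250

0.2250


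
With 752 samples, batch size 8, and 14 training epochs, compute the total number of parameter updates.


Iterations per epoch = 752 / 8 = 94
Total updates = iterations_per_epoch * epochs
= 94 * 14
= 1316

1316


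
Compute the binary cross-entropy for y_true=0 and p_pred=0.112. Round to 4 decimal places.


For y=0: Loss = -log(1-p)
= -log(1 - 0.112)
= -log(0.888)
= -(-0.1188)
= 0.1188

0.1188


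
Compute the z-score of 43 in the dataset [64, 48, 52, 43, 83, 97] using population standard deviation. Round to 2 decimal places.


Mean = (64 + 48 + 52 + 43 + 83 + 97) / 6 = 64.5
Variance = sum((x_i - mean)^2) / n = 381.5833
Std = sqrt(381.5833) = 19.5342
Z = (x - mean) / std
= (43 - 64.5) / 19.5342
= -21.5 / 19.5342
= -1.10

-1.10


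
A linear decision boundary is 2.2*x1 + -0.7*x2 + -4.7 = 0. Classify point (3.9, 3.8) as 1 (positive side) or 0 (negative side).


Compute 2.2 * 3.9 + -0.7 * 3.8 + -4.7
= 8.58 + -2.66 + -4.7
= 1.22
Since 1.22 >= 0, the point is on the positive side.

1


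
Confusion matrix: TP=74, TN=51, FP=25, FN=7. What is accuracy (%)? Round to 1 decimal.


Accuracy = (TP + TN) / (TP + TN + FP + FN) * 100
= (74 + 51) / (74 + 51 + 25 + 7)
= 125 / 157
= 0.7962
= 79.6%

79.6


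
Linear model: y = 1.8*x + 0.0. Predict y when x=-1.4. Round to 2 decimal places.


y = 1.8 * -1.4 + (0.0)
= -2.52 + (0.0)
= -2.52

-2.52


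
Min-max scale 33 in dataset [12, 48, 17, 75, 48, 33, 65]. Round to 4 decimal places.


Min = 12, Max = 75
Range = 75 - 12 = 63
Scaled = (x - min) / (max - min)
= (33 - 12) / 63
= 21 / 63
= 0.3333

0.3333


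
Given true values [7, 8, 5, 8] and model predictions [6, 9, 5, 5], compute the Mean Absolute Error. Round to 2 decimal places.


Absolute errors: [1, 1, 0, 3]
Sum of absolute errors = 5
MAE = 5 / 4 = 1.25

1.25


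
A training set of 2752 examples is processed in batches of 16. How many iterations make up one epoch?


Iterations per epoch = dataset_size / batch_size
= 2752 / 16
= 172

172


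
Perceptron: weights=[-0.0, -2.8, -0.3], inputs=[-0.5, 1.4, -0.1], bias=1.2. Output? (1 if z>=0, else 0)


z = w . x + b
= -0.0*-0.5 + -2.8*1.4 + -0.3*-0.1 + 1.2
= 0.0 + -3.92 + 0.03 + 1.2
= -3.89 + 1.2
= -2.69
Since z = -2.69 < 0, output = 0

0


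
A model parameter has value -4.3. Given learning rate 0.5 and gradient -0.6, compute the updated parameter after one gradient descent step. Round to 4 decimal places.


w_new = w_old - lr * gradient
= -4.3 - 0.5 * -0.6
= -4.3 - (-0.3)
= -4.0000

-4.0000


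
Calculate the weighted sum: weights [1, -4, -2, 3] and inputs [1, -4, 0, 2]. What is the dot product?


Element-wise products:
1 * 1 = 1
-4 * -4 = 16
-2 * 0 = 0
3 * 2 = 6
Sum = 1 + 16 + 0 + 6
= 23

23


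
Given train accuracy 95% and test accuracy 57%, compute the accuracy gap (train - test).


Gap = train_accuracy - test_accuracy
= 95 - 57
= 38%
This large gap strongly indicates overfitting.

38


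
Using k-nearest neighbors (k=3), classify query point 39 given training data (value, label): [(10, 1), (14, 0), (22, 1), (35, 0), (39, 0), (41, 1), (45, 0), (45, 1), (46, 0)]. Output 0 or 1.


Distances from query 39:
Point 39 (class 0): distance = 0
Point 41 (class 1): distance = 2
Point 35 (class 0): distance = 4
K=3 nearest neighbors: classes = [0, 1, 0]
Votes for class 1: 1 / 3
Majority vote => class 0

0


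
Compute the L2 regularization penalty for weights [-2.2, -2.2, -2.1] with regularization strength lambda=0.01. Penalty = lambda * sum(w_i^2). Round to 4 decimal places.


Squaring each weight:
(-2.2)^2 = 4.84
(-2.2)^2 = 4.84
(-2.1)^2 = 4.41
Sum of squares = 14.09
Penalty = 0.01 * 14.09 = 0.1409

0.1409


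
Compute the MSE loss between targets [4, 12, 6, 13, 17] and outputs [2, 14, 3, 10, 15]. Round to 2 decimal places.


Differences: [2, -2, 3, 3, 2]
Squared errors: [4, 4, 9, 9, 4]
Sum of squared errors = 30
MSE = 30 / 5 = 6.00

6.00


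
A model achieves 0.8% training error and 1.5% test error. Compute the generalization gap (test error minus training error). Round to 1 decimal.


Generalization gap = test_error - train_error
= 1.5 - 0.8
= 0.7%
A small gap suggests good generalization.

0.7


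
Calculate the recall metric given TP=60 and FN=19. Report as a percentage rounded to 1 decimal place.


Recall = TP / (TP + FN) * 100
= 60 / (60 + 19)
= 60 / 79
= 0.7595
= 75.9%

75.9


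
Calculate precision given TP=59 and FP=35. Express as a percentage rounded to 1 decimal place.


Precision = TP / (TP + FP) * 100
= 59 / (59 + 35)
= 59 / 94
= 0.6277
= 62.8%

62.8


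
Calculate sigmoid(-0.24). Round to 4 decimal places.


sigmoid(z) = 1 / (1 + exp(-z))
exp(-(-0.24)) = exp(0.24) = 1.2712
1 + 1.2712 = 2.2712
1 / 2.2712 = 0.4403

0.4403


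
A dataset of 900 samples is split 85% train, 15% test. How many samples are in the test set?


Train samples = 900 * 85% = 765
Test samples = 900 - 765
= 135

135


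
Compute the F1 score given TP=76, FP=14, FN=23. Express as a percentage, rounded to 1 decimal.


Precision = TP / (TP + FP) = 76 / 90 = 0.8444
Recall = TP / (TP + FN) = 76 / 99 = 0.7677
F1 = 2 * P * R / (P + R)
= 2 * 0.8444 * 0.7677 / (0.8444 + 0.7677)
= 1.2965 / 1.6121
= 0.8042
As percentage: 80.4%

80.4


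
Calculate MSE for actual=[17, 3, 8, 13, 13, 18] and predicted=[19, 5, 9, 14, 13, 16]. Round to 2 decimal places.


Differences: [-2, -2, -1, -1, 0, 2]
Squared errors: [4, 4, 1, 1, 0, 4]
Sum of squared errors = 14
MSE = 14 / 6 = 2.33

2.33


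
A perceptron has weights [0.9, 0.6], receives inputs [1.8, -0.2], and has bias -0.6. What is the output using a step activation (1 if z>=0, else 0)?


z = w . x + b
= 0.9*1.8 + 0.6*-0.2 + -0.6
= 1.62 + -0.12 + -0.6
= 1.5 + -0.6
= 0.9
Since z = 0.9 >= 0, output = 1

1


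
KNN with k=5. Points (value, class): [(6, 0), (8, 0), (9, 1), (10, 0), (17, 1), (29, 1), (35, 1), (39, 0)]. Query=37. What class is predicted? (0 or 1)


Distances from query 37:
Point 39 (class 0): distance = 2
Point 35 (class 1): distance = 2
Point 29 (class 1): distance = 8
Point 17 (class 1): distance = 20
Point 10 (class 0): distance = 27
K=5 nearest neighbors: classes = [0, 1, 1, 1, 0]
Votes for class 1: 3 / 5
Majority vote => class 1

1


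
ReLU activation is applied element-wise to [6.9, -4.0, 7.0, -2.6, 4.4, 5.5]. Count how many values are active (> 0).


ReLU(x) = max(0, x) for each element:
ReLU(6.9) = 6.9
ReLU(-4.0) = 0
ReLU(7.0) = 7.0
ReLU(-2.6) = 0
ReLU(4.4) = 4.4
ReLU(5.5) = 5.5
Active neurons (>0): 4

4


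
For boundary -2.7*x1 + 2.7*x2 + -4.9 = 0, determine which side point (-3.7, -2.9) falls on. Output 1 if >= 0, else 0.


Compute -2.7 * -3.7 + 2.7 * -2.9 + -4.9
= 9.99 + -7.83 + -4.9
= -2.74
Since -2.74 < 0, the point is on the negative side.

0


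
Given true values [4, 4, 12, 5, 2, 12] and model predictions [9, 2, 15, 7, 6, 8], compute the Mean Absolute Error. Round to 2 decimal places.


Absolute errors: [5, 2, 3, 2, 4, 4]
Sum of absolute errors = 20
MAE = 20 / 6 = 3.33

3.33


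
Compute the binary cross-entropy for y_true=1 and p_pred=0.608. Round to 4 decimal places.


For y=1: Loss = -log(p)
= -log(0.608)
= -(-0.4976)
= 0.4976

0.4976


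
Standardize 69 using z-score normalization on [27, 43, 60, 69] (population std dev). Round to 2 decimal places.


Mean = (27 + 43 + 60 + 69) / 4 = 49.75
Variance = sum((x_i - mean)^2) / n = 259.6875
Std = sqrt(259.6875) = 16.1148
Z = (x - mean) / std
= (69 - 49.75) / 16.1148
= 19.25 / 16.1148
= 1.19

1.19


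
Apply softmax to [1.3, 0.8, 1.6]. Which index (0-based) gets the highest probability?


Softmax is a monotonic transformation, so it preserves the argmax.
We need to find the index of the maximum logit.
Index 0: 1.3
Index 1: 0.8
Index 2: 1.6
Maximum logit = 1.6 at index 2

2


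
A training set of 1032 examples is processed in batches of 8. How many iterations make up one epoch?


Iterations per epoch = dataset_size / batch_size
= 1032 / 8
= 129

129


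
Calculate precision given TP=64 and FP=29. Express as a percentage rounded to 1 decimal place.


Precision = TP / (TP + FP) * 100
= 64 / (64 + 29)
= 64 / 93
= 0.6882
= 68.8%

68.8


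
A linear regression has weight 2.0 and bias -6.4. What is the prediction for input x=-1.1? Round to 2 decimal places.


y = 2.0 * -1.1 + (-6.4)
= -2.2 + (-6.4)
= -8.60

-8.60


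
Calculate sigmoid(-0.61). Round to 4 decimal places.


sigmoid(z) = 1 / (1 + exp(-z))
exp(-(-0.61)) = exp(0.61) = 1.8404
1 + 1.8404 = 2.8404
1 / 2.8404 = 0.3521

0.3521


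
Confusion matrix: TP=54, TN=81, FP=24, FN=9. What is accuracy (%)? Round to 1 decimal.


Accuracy = (TP + TN) / (TP + TN + FP + FN) * 100
= (54 + 81) / (54 + 81 + 24 + 9)
= 135 / 168
= 0.8036
= 80.4%

80.4


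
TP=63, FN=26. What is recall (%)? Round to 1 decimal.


Recall = TP / (TP + FN) * 100
= 63 / (63 + 26)
= 63 / 89
= 0.7079
= 70.8%

70.8


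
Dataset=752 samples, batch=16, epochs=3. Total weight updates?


Iterations per epoch = 752 / 16 = 47
Total updates = iterations_per_epoch * epochs
= 47 * 3
= 141

141


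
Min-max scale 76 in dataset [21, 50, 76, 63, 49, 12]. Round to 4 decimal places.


Min = 12, Max = 76
Range = 76 - 12 = 64
Scaled = (x - min) / (max - min)
= (76 - 12) / 64
= 64 / 64
= 1.0000

1.0000


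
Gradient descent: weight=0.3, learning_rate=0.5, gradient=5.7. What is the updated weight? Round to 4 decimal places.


w_new = w_old - lr * gradient
= 0.3 - 0.5 * 5.7
= 0.3 - (2.85)
= -2.5500

-2.5500


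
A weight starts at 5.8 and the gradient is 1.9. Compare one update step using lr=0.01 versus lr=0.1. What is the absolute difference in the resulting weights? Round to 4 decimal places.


With lr=0.01: w_new = 5.8 - 0.01 * 1.9 = 5.781
With lr=0.1: w_new = 5.8 - 0.1 * 1.9 = 5.61
Absolute difference = |5.781 - 5.61|
= 0.1710

0.1710


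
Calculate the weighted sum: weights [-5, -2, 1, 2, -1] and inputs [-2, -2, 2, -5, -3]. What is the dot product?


Element-wise products:
-5 * -2 = 10
-2 * -2 = 4
1 * 2 = 2
2 * -5 = -10
-1 * -3 = 3
Sum = 10 + 4 + 2 + -10 + 3
= 9

9


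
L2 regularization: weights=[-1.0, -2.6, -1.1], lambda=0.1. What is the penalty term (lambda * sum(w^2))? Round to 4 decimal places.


Squaring each weight:
(-1.0)^2 = 1.0
(-2.6)^2 = 6.76
(-1.1)^2 = 1.21
Sum of squares = 8.97
Penalty = 0.1 * 8.97 = 0.8970

0.8970


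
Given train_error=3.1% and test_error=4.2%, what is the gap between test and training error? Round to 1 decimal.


Generalization gap = test_error - train_error
= 4.2 - 3.1
= 1.1%
A small gap suggests good generalization.

1.1


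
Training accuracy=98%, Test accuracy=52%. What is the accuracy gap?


Gap = train_accuracy - test_accuracy
= 98 - 52
= 46%
This large gap strongly indicates overfitting.

46


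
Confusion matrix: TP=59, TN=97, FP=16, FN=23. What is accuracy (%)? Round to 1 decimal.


Accuracy = (TP + TN) / (TP + TN + FP + FN) * 100
= (59 + 97) / (59 + 97 + 16 + 23)
= 156 / 195
= 0.8
= 80.0%

80.0


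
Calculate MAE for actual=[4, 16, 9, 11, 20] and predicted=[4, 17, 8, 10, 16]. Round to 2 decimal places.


Absolute errors: [0, 1, 1, 1, 4]
Sum of absolute errors = 7
MAE = 7 / 5 = 1.40

1.40


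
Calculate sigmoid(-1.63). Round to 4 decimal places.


sigmoid(z) = 1 / (1 + exp(-z))
exp(-(-1.63)) = exp(1.63) = 5.1039
1 + 5.1039 = 6.1039
1 / 6.1039 = 0.1638

0.1638


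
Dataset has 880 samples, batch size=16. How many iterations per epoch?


Iterations per epoch = dataset_size / batch_size
= 880 / 16
= 55

55


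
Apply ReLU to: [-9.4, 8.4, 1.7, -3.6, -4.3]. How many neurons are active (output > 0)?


ReLU(x) = max(0, x) for each element:
ReLU(-9.4) = 0
ReLU(8.4) = 8.4
ReLU(1.7) = 1.7
ReLU(-3.6) = 0
ReLU(-4.3) = 0
Active neurons (>0): 2

2


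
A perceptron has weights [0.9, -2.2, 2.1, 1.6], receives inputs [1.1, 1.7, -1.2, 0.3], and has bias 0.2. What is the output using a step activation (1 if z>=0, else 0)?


z = w . x + b
= 0.9*1.1 + -2.2*1.7 + 2.1*-1.2 + 1.6*0.3 + 0.2
= 0.99 + -3.74 + -2.52 + 0.48 + 0.2
= -4.79 + 0.2
= -4.59
Since z = -4.59 < 0, output = 0

0


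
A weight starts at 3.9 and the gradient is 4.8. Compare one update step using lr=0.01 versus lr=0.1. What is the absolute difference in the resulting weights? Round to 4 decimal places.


With lr=0.01: w_new = 3.9 - 0.01 * 4.8 = 3.852
With lr=0.1: w_new = 3.9 - 0.1 * 4.8 = 3.42
Absolute difference = |3.852 - 3.42|
= 0.4320

0.4320


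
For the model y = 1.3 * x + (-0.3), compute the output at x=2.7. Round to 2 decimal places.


y = 1.3 * 2.7 + (-0.3)
= 3.51 + (-0.3)
= 3.21

3.21


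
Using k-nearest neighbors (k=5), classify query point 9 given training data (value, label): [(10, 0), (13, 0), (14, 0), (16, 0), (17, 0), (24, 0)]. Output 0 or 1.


Distances from query 9:
Point 10 (class 0): distance = 1
Point 13 (class 0): distance = 4
Point 14 (class 0): distance = 5
Point 16 (class 0): distance = 7
Point 17 (class 0): distance = 8
K=5 nearest neighbors: classes = [0, 0, 0, 0, 0]
Votes for class 1: 0 / 5
Majority vote => class 0

0


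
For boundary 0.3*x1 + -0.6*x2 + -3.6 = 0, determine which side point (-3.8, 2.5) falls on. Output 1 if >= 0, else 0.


Compute 0.3 * -3.8 + -0.6 * 2.5 + -3.6
= -1.14 + -1.5 + -3.6
= -6.24
Since -6.24 < 0, the point is on the negative side.

0


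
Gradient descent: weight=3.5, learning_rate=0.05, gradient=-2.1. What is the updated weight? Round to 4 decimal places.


w_new = w_old - lr * gradient
= 3.5 - 0.05 * -2.1
= 3.5 - (-0.105)
= 3.6050

3.6050


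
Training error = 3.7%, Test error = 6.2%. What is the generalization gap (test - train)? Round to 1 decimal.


Generalization gap = test_error - train_error
= 6.2 - 3.7
= 2.5%
A moderate gap.

2.5


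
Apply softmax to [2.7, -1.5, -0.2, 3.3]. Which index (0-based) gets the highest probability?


Softmax is a monotonic transformation, so it preserves the argmax.
We need to find the index of the maximum logit.
Index 0: 2.7
Index 1: -1.5
Index 2: -0.2
Index 3: 3.3
Maximum logit = 3.3 at index 3

3


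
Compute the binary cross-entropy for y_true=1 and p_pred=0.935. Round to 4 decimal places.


For y=1: Loss = -log(p)
= -log(0.935)
= -(-0.0672)
= 0.0672

0.0672


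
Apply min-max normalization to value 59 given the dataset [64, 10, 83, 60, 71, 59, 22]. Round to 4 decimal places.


Min = 10, Max = 83
Range = 83 - 10 = 73
Scaled = (x - min) / (max - min)
= (59 - 10) / 73
= 49 / 73
= 0.6712

0.6712


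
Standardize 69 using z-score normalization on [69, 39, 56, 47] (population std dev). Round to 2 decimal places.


Mean = (69 + 39 + 56 + 47) / 4 = 52.75
Variance = sum((x_i - mean)^2) / n = 124.1875
Std = sqrt(124.1875) = 11.1439
Z = (x - mean) / std
= (69 - 52.75) / 11.1439
= 16.25 / 11.1439
= 1.46

1.46


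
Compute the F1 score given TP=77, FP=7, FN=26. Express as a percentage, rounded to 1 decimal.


Precision = TP / (TP + FP) = 77 / 84 = 0.9167
Recall = TP / (TP + FN) = 77 / 103 = 0.7476
F1 = 2 * P * R / (P + R)
= 2 * 0.9167 * 0.7476 / (0.9167 + 0.7476)
= 1.3706 / 1.6642
= 0.8235
As percentage: 82.4%

82.4


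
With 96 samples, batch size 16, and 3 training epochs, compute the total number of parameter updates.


Iterations per epoch = 96 / 16 = 6
Total updates = iterations_per_epoch * epochs
= 6 * 3
= 18

18


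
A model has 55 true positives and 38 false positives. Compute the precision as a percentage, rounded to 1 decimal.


Precision = TP / (TP + FP) * 100
= 55 / (55 + 38)
= 55 / 93
= 0.5914
= 59.1%

59.1


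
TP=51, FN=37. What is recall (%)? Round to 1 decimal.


Recall = TP / (TP + FN) * 100
= 51 / (51 + 37)
= 51 / 88
= 0.5795
= 58.0%

58.0
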